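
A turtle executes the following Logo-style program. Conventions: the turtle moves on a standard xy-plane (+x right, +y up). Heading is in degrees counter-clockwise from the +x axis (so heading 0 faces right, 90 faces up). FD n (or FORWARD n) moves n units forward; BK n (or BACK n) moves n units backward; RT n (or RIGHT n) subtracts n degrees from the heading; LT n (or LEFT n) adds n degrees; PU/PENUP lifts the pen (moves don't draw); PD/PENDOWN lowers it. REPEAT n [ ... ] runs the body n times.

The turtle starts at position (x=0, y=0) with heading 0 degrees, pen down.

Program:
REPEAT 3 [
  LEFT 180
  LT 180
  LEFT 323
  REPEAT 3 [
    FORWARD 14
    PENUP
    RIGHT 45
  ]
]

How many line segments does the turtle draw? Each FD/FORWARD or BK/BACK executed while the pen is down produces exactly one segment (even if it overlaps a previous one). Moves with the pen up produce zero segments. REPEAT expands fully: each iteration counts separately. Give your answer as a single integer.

Answer: 1

Derivation:
Executing turtle program step by step:
Start: pos=(0,0), heading=0, pen down
REPEAT 3 [
  -- iteration 1/3 --
  LT 180: heading 0 -> 180
  LT 180: heading 180 -> 0
  LT 323: heading 0 -> 323
  REPEAT 3 [
    -- iteration 1/3 --
    FD 14: (0,0) -> (11.181,-8.425) [heading=323, draw]
    PU: pen up
    RT 45: heading 323 -> 278
    -- iteration 2/3 --
    FD 14: (11.181,-8.425) -> (13.129,-22.289) [heading=278, move]
    PU: pen up
    RT 45: heading 278 -> 233
    -- iteration 3/3 --
    FD 14: (13.129,-22.289) -> (4.704,-33.47) [heading=233, move]
    PU: pen up
    RT 45: heading 233 -> 188
  ]
  -- iteration 2/3 --
  LT 180: heading 188 -> 8
  LT 180: heading 8 -> 188
  LT 323: heading 188 -> 151
  REPEAT 3 [
    -- iteration 1/3 --
    FD 14: (4.704,-33.47) -> (-7.541,-26.683) [heading=151, move]
    PU: pen up
    RT 45: heading 151 -> 106
    -- iteration 2/3 --
    FD 14: (-7.541,-26.683) -> (-11.4,-13.225) [heading=106, move]
    PU: pen up
    RT 45: heading 106 -> 61
    -- iteration 3/3 --
    FD 14: (-11.4,-13.225) -> (-4.612,-0.98) [heading=61, move]
    PU: pen up
    RT 45: heading 61 -> 16
  ]
  -- iteration 3/3 --
  LT 180: heading 16 -> 196
  LT 180: heading 196 -> 16
  LT 323: heading 16 -> 339
  REPEAT 3 [
    -- iteration 1/3 --
    FD 14: (-4.612,-0.98) -> (8.458,-5.998) [heading=339, move]
    PU: pen up
    RT 45: heading 339 -> 294
    -- iteration 2/3 --
    FD 14: (8.458,-5.998) -> (14.152,-18.787) [heading=294, move]
    PU: pen up
    RT 45: heading 294 -> 249
    -- iteration 3/3 --
    FD 14: (14.152,-18.787) -> (9.135,-31.857) [heading=249, move]
    PU: pen up
    RT 45: heading 249 -> 204
  ]
]
Final: pos=(9.135,-31.857), heading=204, 1 segment(s) drawn
Segments drawn: 1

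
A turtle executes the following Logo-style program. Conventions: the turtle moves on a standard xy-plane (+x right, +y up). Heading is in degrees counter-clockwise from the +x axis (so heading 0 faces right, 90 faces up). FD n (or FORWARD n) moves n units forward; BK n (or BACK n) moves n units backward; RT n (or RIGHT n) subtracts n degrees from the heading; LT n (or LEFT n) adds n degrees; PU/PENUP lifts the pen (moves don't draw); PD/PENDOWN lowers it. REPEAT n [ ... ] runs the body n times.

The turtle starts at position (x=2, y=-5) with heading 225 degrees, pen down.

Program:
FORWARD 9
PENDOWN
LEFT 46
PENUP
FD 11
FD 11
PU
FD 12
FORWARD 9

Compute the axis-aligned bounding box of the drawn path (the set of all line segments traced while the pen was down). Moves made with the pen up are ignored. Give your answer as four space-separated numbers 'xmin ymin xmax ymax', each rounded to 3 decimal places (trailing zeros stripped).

Answer: -4.364 -11.364 2 -5

Derivation:
Executing turtle program step by step:
Start: pos=(2,-5), heading=225, pen down
FD 9: (2,-5) -> (-4.364,-11.364) [heading=225, draw]
PD: pen down
LT 46: heading 225 -> 271
PU: pen up
FD 11: (-4.364,-11.364) -> (-4.172,-22.362) [heading=271, move]
FD 11: (-4.172,-22.362) -> (-3.98,-33.361) [heading=271, move]
PU: pen up
FD 12: (-3.98,-33.361) -> (-3.771,-45.359) [heading=271, move]
FD 9: (-3.771,-45.359) -> (-3.614,-54.357) [heading=271, move]
Final: pos=(-3.614,-54.357), heading=271, 1 segment(s) drawn

Segment endpoints: x in {-4.364, 2}, y in {-11.364, -5}
xmin=-4.364, ymin=-11.364, xmax=2, ymax=-5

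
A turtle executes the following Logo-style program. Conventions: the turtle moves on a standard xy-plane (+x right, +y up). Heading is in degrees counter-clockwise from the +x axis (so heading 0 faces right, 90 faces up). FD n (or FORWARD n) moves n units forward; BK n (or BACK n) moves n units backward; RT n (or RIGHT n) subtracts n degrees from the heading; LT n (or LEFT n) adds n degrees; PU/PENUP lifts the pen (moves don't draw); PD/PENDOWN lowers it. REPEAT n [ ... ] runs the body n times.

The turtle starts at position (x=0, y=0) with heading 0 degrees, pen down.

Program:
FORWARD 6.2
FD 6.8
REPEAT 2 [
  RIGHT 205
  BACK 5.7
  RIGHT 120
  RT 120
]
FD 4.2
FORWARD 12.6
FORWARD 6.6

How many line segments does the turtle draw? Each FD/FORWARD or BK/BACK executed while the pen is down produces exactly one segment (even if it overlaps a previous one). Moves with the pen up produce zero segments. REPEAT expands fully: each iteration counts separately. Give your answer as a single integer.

Executing turtle program step by step:
Start: pos=(0,0), heading=0, pen down
FD 6.2: (0,0) -> (6.2,0) [heading=0, draw]
FD 6.8: (6.2,0) -> (13,0) [heading=0, draw]
REPEAT 2 [
  -- iteration 1/2 --
  RT 205: heading 0 -> 155
  BK 5.7: (13,0) -> (18.166,-2.409) [heading=155, draw]
  RT 120: heading 155 -> 35
  RT 120: heading 35 -> 275
  -- iteration 2/2 --
  RT 205: heading 275 -> 70
  BK 5.7: (18.166,-2.409) -> (16.216,-7.765) [heading=70, draw]
  RT 120: heading 70 -> 310
  RT 120: heading 310 -> 190
]
FD 4.2: (16.216,-7.765) -> (12.08,-8.494) [heading=190, draw]
FD 12.6: (12.08,-8.494) -> (-0.328,-10.682) [heading=190, draw]
FD 6.6: (-0.328,-10.682) -> (-6.828,-11.829) [heading=190, draw]
Final: pos=(-6.828,-11.829), heading=190, 7 segment(s) drawn
Segments drawn: 7

Answer: 7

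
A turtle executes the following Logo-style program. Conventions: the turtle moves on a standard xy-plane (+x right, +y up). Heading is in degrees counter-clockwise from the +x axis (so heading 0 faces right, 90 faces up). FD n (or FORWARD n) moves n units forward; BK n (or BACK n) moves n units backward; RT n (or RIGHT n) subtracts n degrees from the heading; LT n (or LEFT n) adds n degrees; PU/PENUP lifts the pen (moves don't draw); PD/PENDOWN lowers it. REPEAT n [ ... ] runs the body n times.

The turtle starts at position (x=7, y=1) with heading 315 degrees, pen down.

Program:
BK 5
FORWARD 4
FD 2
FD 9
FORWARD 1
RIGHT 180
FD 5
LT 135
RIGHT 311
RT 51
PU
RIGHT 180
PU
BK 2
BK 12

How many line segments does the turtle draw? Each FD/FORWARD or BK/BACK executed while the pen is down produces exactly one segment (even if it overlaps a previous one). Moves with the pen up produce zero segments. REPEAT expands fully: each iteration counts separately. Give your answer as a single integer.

Executing turtle program step by step:
Start: pos=(7,1), heading=315, pen down
BK 5: (7,1) -> (3.464,4.536) [heading=315, draw]
FD 4: (3.464,4.536) -> (6.293,1.707) [heading=315, draw]
FD 2: (6.293,1.707) -> (7.707,0.293) [heading=315, draw]
FD 9: (7.707,0.293) -> (14.071,-6.071) [heading=315, draw]
FD 1: (14.071,-6.071) -> (14.778,-6.778) [heading=315, draw]
RT 180: heading 315 -> 135
FD 5: (14.778,-6.778) -> (11.243,-3.243) [heading=135, draw]
LT 135: heading 135 -> 270
RT 311: heading 270 -> 319
RT 51: heading 319 -> 268
PU: pen up
RT 180: heading 268 -> 88
PU: pen up
BK 2: (11.243,-3.243) -> (11.173,-5.241) [heading=88, move]
BK 12: (11.173,-5.241) -> (10.754,-17.234) [heading=88, move]
Final: pos=(10.754,-17.234), heading=88, 6 segment(s) drawn
Segments drawn: 6

Answer: 6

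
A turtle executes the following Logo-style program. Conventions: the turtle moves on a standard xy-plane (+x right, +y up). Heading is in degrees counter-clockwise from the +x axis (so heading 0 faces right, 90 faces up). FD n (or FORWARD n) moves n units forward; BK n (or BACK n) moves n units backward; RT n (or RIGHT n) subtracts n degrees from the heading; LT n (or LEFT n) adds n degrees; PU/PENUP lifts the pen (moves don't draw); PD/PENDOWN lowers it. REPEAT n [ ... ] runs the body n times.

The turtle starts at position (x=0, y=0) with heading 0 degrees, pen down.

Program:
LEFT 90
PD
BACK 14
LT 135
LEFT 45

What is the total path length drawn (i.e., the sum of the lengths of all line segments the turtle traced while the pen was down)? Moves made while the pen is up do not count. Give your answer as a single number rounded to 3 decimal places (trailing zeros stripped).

Answer: 14

Derivation:
Executing turtle program step by step:
Start: pos=(0,0), heading=0, pen down
LT 90: heading 0 -> 90
PD: pen down
BK 14: (0,0) -> (0,-14) [heading=90, draw]
LT 135: heading 90 -> 225
LT 45: heading 225 -> 270
Final: pos=(0,-14), heading=270, 1 segment(s) drawn

Segment lengths:
  seg 1: (0,0) -> (0,-14), length = 14
Total = 14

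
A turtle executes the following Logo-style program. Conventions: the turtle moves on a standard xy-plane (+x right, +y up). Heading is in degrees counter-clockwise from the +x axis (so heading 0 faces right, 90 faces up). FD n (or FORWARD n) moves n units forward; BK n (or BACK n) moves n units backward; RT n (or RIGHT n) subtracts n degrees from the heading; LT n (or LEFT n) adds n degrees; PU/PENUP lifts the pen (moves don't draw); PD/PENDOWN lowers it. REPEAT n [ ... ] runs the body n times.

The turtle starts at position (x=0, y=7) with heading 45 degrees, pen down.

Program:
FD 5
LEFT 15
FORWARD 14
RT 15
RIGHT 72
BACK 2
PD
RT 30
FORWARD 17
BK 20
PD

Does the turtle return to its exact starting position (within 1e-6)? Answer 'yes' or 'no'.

Executing turtle program step by step:
Start: pos=(0,7), heading=45, pen down
FD 5: (0,7) -> (3.536,10.536) [heading=45, draw]
LT 15: heading 45 -> 60
FD 14: (3.536,10.536) -> (10.536,22.66) [heading=60, draw]
RT 15: heading 60 -> 45
RT 72: heading 45 -> 333
BK 2: (10.536,22.66) -> (8.754,23.568) [heading=333, draw]
PD: pen down
RT 30: heading 333 -> 303
FD 17: (8.754,23.568) -> (18.012,9.31) [heading=303, draw]
BK 20: (18.012,9.31) -> (7.12,26.084) [heading=303, draw]
PD: pen down
Final: pos=(7.12,26.084), heading=303, 5 segment(s) drawn

Start position: (0, 7)
Final position: (7.12, 26.084)
Distance = 20.369; >= 1e-6 -> NOT closed

Answer: no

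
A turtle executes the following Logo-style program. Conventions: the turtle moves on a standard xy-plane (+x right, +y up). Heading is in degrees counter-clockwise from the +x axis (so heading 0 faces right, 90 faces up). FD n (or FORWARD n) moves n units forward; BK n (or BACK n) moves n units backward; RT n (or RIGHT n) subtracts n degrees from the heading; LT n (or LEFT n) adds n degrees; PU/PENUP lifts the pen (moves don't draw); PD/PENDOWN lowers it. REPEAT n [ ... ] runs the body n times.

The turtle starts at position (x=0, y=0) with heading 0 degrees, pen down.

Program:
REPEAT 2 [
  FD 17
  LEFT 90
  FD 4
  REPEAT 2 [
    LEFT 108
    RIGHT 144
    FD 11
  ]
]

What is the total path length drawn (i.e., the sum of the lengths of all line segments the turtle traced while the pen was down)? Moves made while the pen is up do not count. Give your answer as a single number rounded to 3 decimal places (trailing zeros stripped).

Executing turtle program step by step:
Start: pos=(0,0), heading=0, pen down
REPEAT 2 [
  -- iteration 1/2 --
  FD 17: (0,0) -> (17,0) [heading=0, draw]
  LT 90: heading 0 -> 90
  FD 4: (17,0) -> (17,4) [heading=90, draw]
  REPEAT 2 [
    -- iteration 1/2 --
    LT 108: heading 90 -> 198
    RT 144: heading 198 -> 54
    FD 11: (17,4) -> (23.466,12.899) [heading=54, draw]
    -- iteration 2/2 --
    LT 108: heading 54 -> 162
    RT 144: heading 162 -> 18
    FD 11: (23.466,12.899) -> (33.927,16.298) [heading=18, draw]
  ]
  -- iteration 2/2 --
  FD 17: (33.927,16.298) -> (50.095,21.552) [heading=18, draw]
  LT 90: heading 18 -> 108
  FD 4: (50.095,21.552) -> (48.859,25.356) [heading=108, draw]
  REPEAT 2 [
    -- iteration 1/2 --
    LT 108: heading 108 -> 216
    RT 144: heading 216 -> 72
    FD 11: (48.859,25.356) -> (52.258,35.818) [heading=72, draw]
    -- iteration 2/2 --
    LT 108: heading 72 -> 180
    RT 144: heading 180 -> 36
    FD 11: (52.258,35.818) -> (61.158,42.283) [heading=36, draw]
  ]
]
Final: pos=(61.158,42.283), heading=36, 8 segment(s) drawn

Segment lengths:
  seg 1: (0,0) -> (17,0), length = 17
  seg 2: (17,0) -> (17,4), length = 4
  seg 3: (17,4) -> (23.466,12.899), length = 11
  seg 4: (23.466,12.899) -> (33.927,16.298), length = 11
  seg 5: (33.927,16.298) -> (50.095,21.552), length = 17
  seg 6: (50.095,21.552) -> (48.859,25.356), length = 4
  seg 7: (48.859,25.356) -> (52.258,35.818), length = 11
  seg 8: (52.258,35.818) -> (61.158,42.283), length = 11
Total = 86

Answer: 86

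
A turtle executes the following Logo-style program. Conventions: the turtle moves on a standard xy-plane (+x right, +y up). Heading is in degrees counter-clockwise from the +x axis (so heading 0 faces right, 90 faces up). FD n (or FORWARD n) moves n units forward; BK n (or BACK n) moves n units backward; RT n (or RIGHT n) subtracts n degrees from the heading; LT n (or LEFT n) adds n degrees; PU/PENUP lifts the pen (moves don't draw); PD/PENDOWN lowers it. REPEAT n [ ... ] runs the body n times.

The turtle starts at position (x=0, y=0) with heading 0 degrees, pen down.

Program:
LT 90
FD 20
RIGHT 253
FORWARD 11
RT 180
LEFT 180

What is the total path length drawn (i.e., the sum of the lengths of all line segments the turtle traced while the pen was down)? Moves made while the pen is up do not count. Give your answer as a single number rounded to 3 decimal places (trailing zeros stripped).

Executing turtle program step by step:
Start: pos=(0,0), heading=0, pen down
LT 90: heading 0 -> 90
FD 20: (0,0) -> (0,20) [heading=90, draw]
RT 253: heading 90 -> 197
FD 11: (0,20) -> (-10.519,16.784) [heading=197, draw]
RT 180: heading 197 -> 17
LT 180: heading 17 -> 197
Final: pos=(-10.519,16.784), heading=197, 2 segment(s) drawn

Segment lengths:
  seg 1: (0,0) -> (0,20), length = 20
  seg 2: (0,20) -> (-10.519,16.784), length = 11
Total = 31

Answer: 31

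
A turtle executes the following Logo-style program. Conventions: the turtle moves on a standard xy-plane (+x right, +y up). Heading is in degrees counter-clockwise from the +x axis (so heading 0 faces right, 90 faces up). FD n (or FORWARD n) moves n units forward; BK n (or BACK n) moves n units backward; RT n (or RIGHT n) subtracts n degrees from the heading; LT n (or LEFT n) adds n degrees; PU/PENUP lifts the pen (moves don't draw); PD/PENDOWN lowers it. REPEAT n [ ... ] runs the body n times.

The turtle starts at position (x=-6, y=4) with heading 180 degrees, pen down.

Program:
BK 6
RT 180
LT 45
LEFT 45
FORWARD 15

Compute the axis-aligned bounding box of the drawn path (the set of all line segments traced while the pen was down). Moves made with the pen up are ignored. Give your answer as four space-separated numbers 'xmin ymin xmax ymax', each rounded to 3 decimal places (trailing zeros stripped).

Executing turtle program step by step:
Start: pos=(-6,4), heading=180, pen down
BK 6: (-6,4) -> (0,4) [heading=180, draw]
RT 180: heading 180 -> 0
LT 45: heading 0 -> 45
LT 45: heading 45 -> 90
FD 15: (0,4) -> (0,19) [heading=90, draw]
Final: pos=(0,19), heading=90, 2 segment(s) drawn

Segment endpoints: x in {-6, 0, 0}, y in {4, 4, 19}
xmin=-6, ymin=4, xmax=0, ymax=19

Answer: -6 4 0 19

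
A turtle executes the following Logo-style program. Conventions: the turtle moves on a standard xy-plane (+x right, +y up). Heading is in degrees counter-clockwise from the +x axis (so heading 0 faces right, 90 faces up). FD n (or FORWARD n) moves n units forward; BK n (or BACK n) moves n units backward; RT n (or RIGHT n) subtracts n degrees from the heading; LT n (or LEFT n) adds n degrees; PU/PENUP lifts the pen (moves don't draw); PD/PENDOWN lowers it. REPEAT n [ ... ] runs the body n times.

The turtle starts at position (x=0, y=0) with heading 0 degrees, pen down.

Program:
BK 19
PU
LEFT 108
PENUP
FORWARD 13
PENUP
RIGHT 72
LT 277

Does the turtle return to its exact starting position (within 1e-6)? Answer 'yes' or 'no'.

Executing turtle program step by step:
Start: pos=(0,0), heading=0, pen down
BK 19: (0,0) -> (-19,0) [heading=0, draw]
PU: pen up
LT 108: heading 0 -> 108
PU: pen up
FD 13: (-19,0) -> (-23.017,12.364) [heading=108, move]
PU: pen up
RT 72: heading 108 -> 36
LT 277: heading 36 -> 313
Final: pos=(-23.017,12.364), heading=313, 1 segment(s) drawn

Start position: (0, 0)
Final position: (-23.017, 12.364)
Distance = 26.128; >= 1e-6 -> NOT closed

Answer: no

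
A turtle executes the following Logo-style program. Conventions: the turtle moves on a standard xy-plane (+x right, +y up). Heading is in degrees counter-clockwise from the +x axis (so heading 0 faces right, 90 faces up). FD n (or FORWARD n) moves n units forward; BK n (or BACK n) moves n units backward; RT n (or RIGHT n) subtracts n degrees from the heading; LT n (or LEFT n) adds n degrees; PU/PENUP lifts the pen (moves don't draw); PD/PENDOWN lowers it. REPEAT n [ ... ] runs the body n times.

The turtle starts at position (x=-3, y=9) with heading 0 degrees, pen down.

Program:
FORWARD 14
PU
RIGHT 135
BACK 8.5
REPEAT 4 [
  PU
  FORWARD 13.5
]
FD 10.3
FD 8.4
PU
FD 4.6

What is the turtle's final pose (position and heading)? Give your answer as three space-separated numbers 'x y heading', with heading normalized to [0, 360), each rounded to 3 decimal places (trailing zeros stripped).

Answer: -37.649 -39.649 225

Derivation:
Executing turtle program step by step:
Start: pos=(-3,9), heading=0, pen down
FD 14: (-3,9) -> (11,9) [heading=0, draw]
PU: pen up
RT 135: heading 0 -> 225
BK 8.5: (11,9) -> (17.01,15.01) [heading=225, move]
REPEAT 4 [
  -- iteration 1/4 --
  PU: pen up
  FD 13.5: (17.01,15.01) -> (7.464,5.464) [heading=225, move]
  -- iteration 2/4 --
  PU: pen up
  FD 13.5: (7.464,5.464) -> (-2.081,-4.081) [heading=225, move]
  -- iteration 3/4 --
  PU: pen up
  FD 13.5: (-2.081,-4.081) -> (-11.627,-13.627) [heading=225, move]
  -- iteration 4/4 --
  PU: pen up
  FD 13.5: (-11.627,-13.627) -> (-21.173,-23.173) [heading=225, move]
]
FD 10.3: (-21.173,-23.173) -> (-28.457,-30.457) [heading=225, move]
FD 8.4: (-28.457,-30.457) -> (-34.396,-36.396) [heading=225, move]
PU: pen up
FD 4.6: (-34.396,-36.396) -> (-37.649,-39.649) [heading=225, move]
Final: pos=(-37.649,-39.649), heading=225, 1 segment(s) drawn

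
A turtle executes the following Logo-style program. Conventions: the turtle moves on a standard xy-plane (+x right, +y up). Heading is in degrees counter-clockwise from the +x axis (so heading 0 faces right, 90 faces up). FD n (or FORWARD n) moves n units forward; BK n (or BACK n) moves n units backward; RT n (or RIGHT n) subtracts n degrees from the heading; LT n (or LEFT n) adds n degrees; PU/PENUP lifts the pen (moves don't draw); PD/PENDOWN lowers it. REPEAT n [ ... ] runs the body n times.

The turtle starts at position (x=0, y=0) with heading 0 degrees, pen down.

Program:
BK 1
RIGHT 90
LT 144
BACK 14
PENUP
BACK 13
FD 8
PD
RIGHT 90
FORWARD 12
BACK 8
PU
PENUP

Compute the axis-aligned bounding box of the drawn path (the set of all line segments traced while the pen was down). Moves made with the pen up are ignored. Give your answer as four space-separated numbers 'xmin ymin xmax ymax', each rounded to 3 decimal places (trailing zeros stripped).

Answer: -12.168 -22.425 0 0

Derivation:
Executing turtle program step by step:
Start: pos=(0,0), heading=0, pen down
BK 1: (0,0) -> (-1,0) [heading=0, draw]
RT 90: heading 0 -> 270
LT 144: heading 270 -> 54
BK 14: (-1,0) -> (-9.229,-11.326) [heading=54, draw]
PU: pen up
BK 13: (-9.229,-11.326) -> (-16.87,-21.843) [heading=54, move]
FD 8: (-16.87,-21.843) -> (-12.168,-15.371) [heading=54, move]
PD: pen down
RT 90: heading 54 -> 324
FD 12: (-12.168,-15.371) -> (-2.46,-22.425) [heading=324, draw]
BK 8: (-2.46,-22.425) -> (-8.932,-17.722) [heading=324, draw]
PU: pen up
PU: pen up
Final: pos=(-8.932,-17.722), heading=324, 4 segment(s) drawn

Segment endpoints: x in {-12.168, -9.229, -8.932, -2.46, -1, 0}, y in {-22.425, -17.722, -15.371, -11.326, 0}
xmin=-12.168, ymin=-22.425, xmax=0, ymax=0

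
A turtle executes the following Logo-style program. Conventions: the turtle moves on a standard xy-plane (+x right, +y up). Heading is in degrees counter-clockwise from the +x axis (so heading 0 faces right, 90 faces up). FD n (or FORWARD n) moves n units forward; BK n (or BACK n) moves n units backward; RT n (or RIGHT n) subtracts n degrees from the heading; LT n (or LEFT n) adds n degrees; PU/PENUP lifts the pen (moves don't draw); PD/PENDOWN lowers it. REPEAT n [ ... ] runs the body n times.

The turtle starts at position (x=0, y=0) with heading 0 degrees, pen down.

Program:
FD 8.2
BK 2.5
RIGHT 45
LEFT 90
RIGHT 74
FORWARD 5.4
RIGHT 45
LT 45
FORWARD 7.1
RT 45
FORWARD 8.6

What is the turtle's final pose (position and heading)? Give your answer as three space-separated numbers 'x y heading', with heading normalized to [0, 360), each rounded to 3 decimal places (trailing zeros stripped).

Answer: 19.003 -14.327 286

Derivation:
Executing turtle program step by step:
Start: pos=(0,0), heading=0, pen down
FD 8.2: (0,0) -> (8.2,0) [heading=0, draw]
BK 2.5: (8.2,0) -> (5.7,0) [heading=0, draw]
RT 45: heading 0 -> 315
LT 90: heading 315 -> 45
RT 74: heading 45 -> 331
FD 5.4: (5.7,0) -> (10.423,-2.618) [heading=331, draw]
RT 45: heading 331 -> 286
LT 45: heading 286 -> 331
FD 7.1: (10.423,-2.618) -> (16.633,-6.06) [heading=331, draw]
RT 45: heading 331 -> 286
FD 8.6: (16.633,-6.06) -> (19.003,-14.327) [heading=286, draw]
Final: pos=(19.003,-14.327), heading=286, 5 segment(s) drawn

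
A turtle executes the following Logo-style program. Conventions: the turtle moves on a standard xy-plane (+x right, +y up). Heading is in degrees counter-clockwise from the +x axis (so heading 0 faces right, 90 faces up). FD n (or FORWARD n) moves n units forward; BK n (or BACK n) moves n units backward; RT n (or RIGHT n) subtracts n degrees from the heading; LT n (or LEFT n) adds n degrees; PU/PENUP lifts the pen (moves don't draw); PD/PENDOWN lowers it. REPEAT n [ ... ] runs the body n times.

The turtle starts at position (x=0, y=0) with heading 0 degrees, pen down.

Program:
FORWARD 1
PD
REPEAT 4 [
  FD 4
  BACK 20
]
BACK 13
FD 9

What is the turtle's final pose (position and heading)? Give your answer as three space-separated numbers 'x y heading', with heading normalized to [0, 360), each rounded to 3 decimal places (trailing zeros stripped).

Executing turtle program step by step:
Start: pos=(0,0), heading=0, pen down
FD 1: (0,0) -> (1,0) [heading=0, draw]
PD: pen down
REPEAT 4 [
  -- iteration 1/4 --
  FD 4: (1,0) -> (5,0) [heading=0, draw]
  BK 20: (5,0) -> (-15,0) [heading=0, draw]
  -- iteration 2/4 --
  FD 4: (-15,0) -> (-11,0) [heading=0, draw]
  BK 20: (-11,0) -> (-31,0) [heading=0, draw]
  -- iteration 3/4 --
  FD 4: (-31,0) -> (-27,0) [heading=0, draw]
  BK 20: (-27,0) -> (-47,0) [heading=0, draw]
  -- iteration 4/4 --
  FD 4: (-47,0) -> (-43,0) [heading=0, draw]
  BK 20: (-43,0) -> (-63,0) [heading=0, draw]
]
BK 13: (-63,0) -> (-76,0) [heading=0, draw]
FD 9: (-76,0) -> (-67,0) [heading=0, draw]
Final: pos=(-67,0), heading=0, 11 segment(s) drawn

Answer: -67 0 0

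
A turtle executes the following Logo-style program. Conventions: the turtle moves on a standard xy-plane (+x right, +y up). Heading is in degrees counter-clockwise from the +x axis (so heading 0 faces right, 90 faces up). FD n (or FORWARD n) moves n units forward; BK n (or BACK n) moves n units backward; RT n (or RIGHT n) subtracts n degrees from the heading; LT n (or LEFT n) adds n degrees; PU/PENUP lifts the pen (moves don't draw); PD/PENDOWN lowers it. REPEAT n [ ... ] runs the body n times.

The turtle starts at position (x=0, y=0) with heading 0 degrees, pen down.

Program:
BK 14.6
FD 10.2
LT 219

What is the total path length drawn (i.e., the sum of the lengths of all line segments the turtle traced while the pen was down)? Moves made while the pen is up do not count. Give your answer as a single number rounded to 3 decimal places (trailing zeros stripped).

Answer: 24.8

Derivation:
Executing turtle program step by step:
Start: pos=(0,0), heading=0, pen down
BK 14.6: (0,0) -> (-14.6,0) [heading=0, draw]
FD 10.2: (-14.6,0) -> (-4.4,0) [heading=0, draw]
LT 219: heading 0 -> 219
Final: pos=(-4.4,0), heading=219, 2 segment(s) drawn

Segment lengths:
  seg 1: (0,0) -> (-14.6,0), length = 14.6
  seg 2: (-14.6,0) -> (-4.4,0), length = 10.2
Total = 24.8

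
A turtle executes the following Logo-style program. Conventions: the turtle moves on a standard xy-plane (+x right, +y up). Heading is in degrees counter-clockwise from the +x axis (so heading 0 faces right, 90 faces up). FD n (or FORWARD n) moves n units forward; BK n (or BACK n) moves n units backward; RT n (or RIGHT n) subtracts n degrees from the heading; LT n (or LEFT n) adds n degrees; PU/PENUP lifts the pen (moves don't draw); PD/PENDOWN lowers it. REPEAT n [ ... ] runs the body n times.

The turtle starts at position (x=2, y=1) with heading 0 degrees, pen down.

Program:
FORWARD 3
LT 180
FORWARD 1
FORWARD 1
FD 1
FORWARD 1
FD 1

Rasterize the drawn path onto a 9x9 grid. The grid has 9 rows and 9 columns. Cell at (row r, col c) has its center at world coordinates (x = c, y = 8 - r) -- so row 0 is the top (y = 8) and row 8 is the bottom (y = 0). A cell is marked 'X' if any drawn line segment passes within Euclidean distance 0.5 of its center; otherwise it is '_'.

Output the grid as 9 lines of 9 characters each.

Segment 0: (2,1) -> (5,1)
Segment 1: (5,1) -> (4,1)
Segment 2: (4,1) -> (3,1)
Segment 3: (3,1) -> (2,1)
Segment 4: (2,1) -> (1,1)
Segment 5: (1,1) -> (0,1)

Answer: _________
_________
_________
_________
_________
_________
_________
XXXXXX___
_________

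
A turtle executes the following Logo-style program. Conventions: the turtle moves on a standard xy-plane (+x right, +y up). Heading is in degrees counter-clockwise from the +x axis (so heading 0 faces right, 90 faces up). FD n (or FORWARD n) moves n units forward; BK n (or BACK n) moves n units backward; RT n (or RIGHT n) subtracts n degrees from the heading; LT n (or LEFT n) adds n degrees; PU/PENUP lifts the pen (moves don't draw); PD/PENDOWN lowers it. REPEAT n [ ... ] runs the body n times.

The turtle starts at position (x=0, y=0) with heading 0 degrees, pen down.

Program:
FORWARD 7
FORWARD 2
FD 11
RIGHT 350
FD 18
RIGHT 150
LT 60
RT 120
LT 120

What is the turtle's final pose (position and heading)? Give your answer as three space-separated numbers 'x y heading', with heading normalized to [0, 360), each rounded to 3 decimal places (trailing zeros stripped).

Executing turtle program step by step:
Start: pos=(0,0), heading=0, pen down
FD 7: (0,0) -> (7,0) [heading=0, draw]
FD 2: (7,0) -> (9,0) [heading=0, draw]
FD 11: (9,0) -> (20,0) [heading=0, draw]
RT 350: heading 0 -> 10
FD 18: (20,0) -> (37.727,3.126) [heading=10, draw]
RT 150: heading 10 -> 220
LT 60: heading 220 -> 280
RT 120: heading 280 -> 160
LT 120: heading 160 -> 280
Final: pos=(37.727,3.126), heading=280, 4 segment(s) drawn

Answer: 37.727 3.126 280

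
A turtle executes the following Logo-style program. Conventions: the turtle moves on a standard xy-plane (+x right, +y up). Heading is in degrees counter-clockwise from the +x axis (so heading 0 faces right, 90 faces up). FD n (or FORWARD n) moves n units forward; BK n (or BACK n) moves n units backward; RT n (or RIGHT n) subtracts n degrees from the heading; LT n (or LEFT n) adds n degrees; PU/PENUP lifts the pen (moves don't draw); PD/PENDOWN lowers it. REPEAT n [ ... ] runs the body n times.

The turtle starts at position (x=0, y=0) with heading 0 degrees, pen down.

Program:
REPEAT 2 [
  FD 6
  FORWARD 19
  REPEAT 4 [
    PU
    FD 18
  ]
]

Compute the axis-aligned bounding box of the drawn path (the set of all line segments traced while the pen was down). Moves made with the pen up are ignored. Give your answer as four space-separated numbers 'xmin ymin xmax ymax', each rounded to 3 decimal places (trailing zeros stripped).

Answer: 0 0 25 0

Derivation:
Executing turtle program step by step:
Start: pos=(0,0), heading=0, pen down
REPEAT 2 [
  -- iteration 1/2 --
  FD 6: (0,0) -> (6,0) [heading=0, draw]
  FD 19: (6,0) -> (25,0) [heading=0, draw]
  REPEAT 4 [
    -- iteration 1/4 --
    PU: pen up
    FD 18: (25,0) -> (43,0) [heading=0, move]
    -- iteration 2/4 --
    PU: pen up
    FD 18: (43,0) -> (61,0) [heading=0, move]
    -- iteration 3/4 --
    PU: pen up
    FD 18: (61,0) -> (79,0) [heading=0, move]
    -- iteration 4/4 --
    PU: pen up
    FD 18: (79,0) -> (97,0) [heading=0, move]
  ]
  -- iteration 2/2 --
  FD 6: (97,0) -> (103,0) [heading=0, move]
  FD 19: (103,0) -> (122,0) [heading=0, move]
  REPEAT 4 [
    -- iteration 1/4 --
    PU: pen up
    FD 18: (122,0) -> (140,0) [heading=0, move]
    -- iteration 2/4 --
    PU: pen up
    FD 18: (140,0) -> (158,0) [heading=0, move]
    -- iteration 3/4 --
    PU: pen up
    FD 18: (158,0) -> (176,0) [heading=0, move]
    -- iteration 4/4 --
    PU: pen up
    FD 18: (176,0) -> (194,0) [heading=0, move]
  ]
]
Final: pos=(194,0), heading=0, 2 segment(s) drawn

Segment endpoints: x in {0, 6, 25}, y in {0}
xmin=0, ymin=0, xmax=25, ymax=0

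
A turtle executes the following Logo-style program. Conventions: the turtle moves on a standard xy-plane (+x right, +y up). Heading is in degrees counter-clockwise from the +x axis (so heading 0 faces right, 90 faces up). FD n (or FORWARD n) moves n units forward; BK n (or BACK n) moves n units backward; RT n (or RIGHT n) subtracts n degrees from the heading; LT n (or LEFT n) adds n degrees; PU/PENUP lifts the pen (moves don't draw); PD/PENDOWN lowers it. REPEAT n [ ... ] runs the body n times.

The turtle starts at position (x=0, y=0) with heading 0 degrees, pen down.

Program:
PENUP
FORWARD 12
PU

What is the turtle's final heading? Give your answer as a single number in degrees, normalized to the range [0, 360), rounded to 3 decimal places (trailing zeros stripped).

Answer: 0

Derivation:
Executing turtle program step by step:
Start: pos=(0,0), heading=0, pen down
PU: pen up
FD 12: (0,0) -> (12,0) [heading=0, move]
PU: pen up
Final: pos=(12,0), heading=0, 0 segment(s) drawn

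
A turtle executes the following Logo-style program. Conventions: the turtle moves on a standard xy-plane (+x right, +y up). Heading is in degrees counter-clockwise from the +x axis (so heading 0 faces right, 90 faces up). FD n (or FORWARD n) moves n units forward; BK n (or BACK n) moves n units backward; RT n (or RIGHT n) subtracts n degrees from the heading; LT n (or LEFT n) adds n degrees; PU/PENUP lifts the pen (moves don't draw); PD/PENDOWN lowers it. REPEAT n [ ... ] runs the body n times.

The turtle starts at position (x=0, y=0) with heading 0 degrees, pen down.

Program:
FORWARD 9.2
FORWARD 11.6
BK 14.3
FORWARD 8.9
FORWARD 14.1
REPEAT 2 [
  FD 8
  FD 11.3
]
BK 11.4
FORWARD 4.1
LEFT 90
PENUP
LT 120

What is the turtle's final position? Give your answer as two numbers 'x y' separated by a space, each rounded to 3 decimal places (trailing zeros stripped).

Executing turtle program step by step:
Start: pos=(0,0), heading=0, pen down
FD 9.2: (0,0) -> (9.2,0) [heading=0, draw]
FD 11.6: (9.2,0) -> (20.8,0) [heading=0, draw]
BK 14.3: (20.8,0) -> (6.5,0) [heading=0, draw]
FD 8.9: (6.5,0) -> (15.4,0) [heading=0, draw]
FD 14.1: (15.4,0) -> (29.5,0) [heading=0, draw]
REPEAT 2 [
  -- iteration 1/2 --
  FD 8: (29.5,0) -> (37.5,0) [heading=0, draw]
  FD 11.3: (37.5,0) -> (48.8,0) [heading=0, draw]
  -- iteration 2/2 --
  FD 8: (48.8,0) -> (56.8,0) [heading=0, draw]
  FD 11.3: (56.8,0) -> (68.1,0) [heading=0, draw]
]
BK 11.4: (68.1,0) -> (56.7,0) [heading=0, draw]
FD 4.1: (56.7,0) -> (60.8,0) [heading=0, draw]
LT 90: heading 0 -> 90
PU: pen up
LT 120: heading 90 -> 210
Final: pos=(60.8,0), heading=210, 11 segment(s) drawn

Answer: 60.8 0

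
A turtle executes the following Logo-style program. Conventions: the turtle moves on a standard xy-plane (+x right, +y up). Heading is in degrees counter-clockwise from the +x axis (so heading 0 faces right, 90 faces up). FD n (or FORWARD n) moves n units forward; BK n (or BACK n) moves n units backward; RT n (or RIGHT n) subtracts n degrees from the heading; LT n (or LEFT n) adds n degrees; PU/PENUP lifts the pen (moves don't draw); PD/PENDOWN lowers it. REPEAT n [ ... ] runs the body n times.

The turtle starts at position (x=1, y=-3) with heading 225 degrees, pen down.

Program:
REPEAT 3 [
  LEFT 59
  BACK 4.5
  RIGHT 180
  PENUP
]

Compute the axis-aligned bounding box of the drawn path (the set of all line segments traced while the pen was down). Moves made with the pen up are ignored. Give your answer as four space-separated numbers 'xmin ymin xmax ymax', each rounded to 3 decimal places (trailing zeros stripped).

Executing turtle program step by step:
Start: pos=(1,-3), heading=225, pen down
REPEAT 3 [
  -- iteration 1/3 --
  LT 59: heading 225 -> 284
  BK 4.5: (1,-3) -> (-0.089,1.366) [heading=284, draw]
  RT 180: heading 284 -> 104
  PU: pen up
  -- iteration 2/3 --
  LT 59: heading 104 -> 163
  BK 4.5: (-0.089,1.366) -> (4.215,0.051) [heading=163, move]
  RT 180: heading 163 -> 343
  PU: pen up
  -- iteration 3/3 --
  LT 59: heading 343 -> 42
  BK 4.5: (4.215,0.051) -> (0.871,-2.96) [heading=42, move]
  RT 180: heading 42 -> 222
  PU: pen up
]
Final: pos=(0.871,-2.96), heading=222, 1 segment(s) drawn

Segment endpoints: x in {-0.089, 1}, y in {-3, 1.366}
xmin=-0.089, ymin=-3, xmax=1, ymax=1.366

Answer: -0.089 -3 1 1.366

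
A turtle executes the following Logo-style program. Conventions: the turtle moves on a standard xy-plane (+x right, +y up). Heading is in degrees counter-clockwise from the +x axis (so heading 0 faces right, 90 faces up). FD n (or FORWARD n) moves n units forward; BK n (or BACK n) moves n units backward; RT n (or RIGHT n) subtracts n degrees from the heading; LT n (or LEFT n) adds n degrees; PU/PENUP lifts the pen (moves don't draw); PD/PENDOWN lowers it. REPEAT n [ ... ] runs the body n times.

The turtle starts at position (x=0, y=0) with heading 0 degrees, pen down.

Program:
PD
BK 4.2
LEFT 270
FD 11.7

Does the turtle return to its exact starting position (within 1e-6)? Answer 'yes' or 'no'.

Answer: no

Derivation:
Executing turtle program step by step:
Start: pos=(0,0), heading=0, pen down
PD: pen down
BK 4.2: (0,0) -> (-4.2,0) [heading=0, draw]
LT 270: heading 0 -> 270
FD 11.7: (-4.2,0) -> (-4.2,-11.7) [heading=270, draw]
Final: pos=(-4.2,-11.7), heading=270, 2 segment(s) drawn

Start position: (0, 0)
Final position: (-4.2, -11.7)
Distance = 12.431; >= 1e-6 -> NOT closed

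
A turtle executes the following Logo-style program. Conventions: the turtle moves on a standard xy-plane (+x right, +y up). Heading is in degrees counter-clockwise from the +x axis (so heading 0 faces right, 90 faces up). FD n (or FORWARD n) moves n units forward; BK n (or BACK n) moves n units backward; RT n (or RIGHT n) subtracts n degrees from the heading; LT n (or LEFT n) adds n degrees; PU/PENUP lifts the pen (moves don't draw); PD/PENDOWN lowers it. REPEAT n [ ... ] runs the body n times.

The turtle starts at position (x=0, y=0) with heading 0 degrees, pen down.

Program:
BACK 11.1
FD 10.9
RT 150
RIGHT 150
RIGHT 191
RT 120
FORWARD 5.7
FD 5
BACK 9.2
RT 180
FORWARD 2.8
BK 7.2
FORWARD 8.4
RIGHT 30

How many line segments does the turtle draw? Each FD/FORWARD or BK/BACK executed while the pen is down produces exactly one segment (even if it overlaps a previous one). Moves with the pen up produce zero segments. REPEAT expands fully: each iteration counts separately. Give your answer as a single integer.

Executing turtle program step by step:
Start: pos=(0,0), heading=0, pen down
BK 11.1: (0,0) -> (-11.1,0) [heading=0, draw]
FD 10.9: (-11.1,0) -> (-0.2,0) [heading=0, draw]
RT 150: heading 0 -> 210
RT 150: heading 210 -> 60
RT 191: heading 60 -> 229
RT 120: heading 229 -> 109
FD 5.7: (-0.2,0) -> (-2.056,5.389) [heading=109, draw]
FD 5: (-2.056,5.389) -> (-3.684,10.117) [heading=109, draw]
BK 9.2: (-3.684,10.117) -> (-0.688,1.418) [heading=109, draw]
RT 180: heading 109 -> 289
FD 2.8: (-0.688,1.418) -> (0.223,-1.229) [heading=289, draw]
BK 7.2: (0.223,-1.229) -> (-2.121,5.579) [heading=289, draw]
FD 8.4: (-2.121,5.579) -> (0.614,-2.364) [heading=289, draw]
RT 30: heading 289 -> 259
Final: pos=(0.614,-2.364), heading=259, 8 segment(s) drawn
Segments drawn: 8

Answer: 8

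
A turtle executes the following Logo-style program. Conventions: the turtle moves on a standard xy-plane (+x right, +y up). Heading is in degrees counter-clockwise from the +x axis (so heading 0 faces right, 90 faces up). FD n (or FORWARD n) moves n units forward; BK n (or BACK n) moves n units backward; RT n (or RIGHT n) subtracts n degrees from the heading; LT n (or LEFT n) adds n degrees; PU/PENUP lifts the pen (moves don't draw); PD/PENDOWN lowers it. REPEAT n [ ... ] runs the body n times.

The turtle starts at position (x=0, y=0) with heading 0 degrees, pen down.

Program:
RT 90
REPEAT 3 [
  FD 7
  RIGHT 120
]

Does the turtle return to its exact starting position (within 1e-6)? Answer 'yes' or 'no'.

Answer: yes

Derivation:
Executing turtle program step by step:
Start: pos=(0,0), heading=0, pen down
RT 90: heading 0 -> 270
REPEAT 3 [
  -- iteration 1/3 --
  FD 7: (0,0) -> (0,-7) [heading=270, draw]
  RT 120: heading 270 -> 150
  -- iteration 2/3 --
  FD 7: (0,-7) -> (-6.062,-3.5) [heading=150, draw]
  RT 120: heading 150 -> 30
  -- iteration 3/3 --
  FD 7: (-6.062,-3.5) -> (0,0) [heading=30, draw]
  RT 120: heading 30 -> 270
]
Final: pos=(0,0), heading=270, 3 segment(s) drawn

Start position: (0, 0)
Final position: (0, 0)
Distance = 0; < 1e-6 -> CLOSED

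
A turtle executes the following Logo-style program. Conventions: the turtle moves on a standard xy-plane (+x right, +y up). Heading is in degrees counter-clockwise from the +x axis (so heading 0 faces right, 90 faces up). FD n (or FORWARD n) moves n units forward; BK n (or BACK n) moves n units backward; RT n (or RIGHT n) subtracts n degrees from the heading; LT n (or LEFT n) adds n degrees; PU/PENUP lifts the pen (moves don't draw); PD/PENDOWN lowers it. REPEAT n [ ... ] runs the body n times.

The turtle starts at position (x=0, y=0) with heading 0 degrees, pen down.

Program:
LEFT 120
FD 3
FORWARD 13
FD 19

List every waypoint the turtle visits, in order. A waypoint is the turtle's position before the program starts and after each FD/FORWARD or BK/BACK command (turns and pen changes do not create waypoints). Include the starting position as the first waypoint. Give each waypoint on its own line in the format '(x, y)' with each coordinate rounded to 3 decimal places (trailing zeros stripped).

Executing turtle program step by step:
Start: pos=(0,0), heading=0, pen down
LT 120: heading 0 -> 120
FD 3: (0,0) -> (-1.5,2.598) [heading=120, draw]
FD 13: (-1.5,2.598) -> (-8,13.856) [heading=120, draw]
FD 19: (-8,13.856) -> (-17.5,30.311) [heading=120, draw]
Final: pos=(-17.5,30.311), heading=120, 3 segment(s) drawn
Waypoints (4 total):
(0, 0)
(-1.5, 2.598)
(-8, 13.856)
(-17.5, 30.311)

Answer: (0, 0)
(-1.5, 2.598)
(-8, 13.856)
(-17.5, 30.311)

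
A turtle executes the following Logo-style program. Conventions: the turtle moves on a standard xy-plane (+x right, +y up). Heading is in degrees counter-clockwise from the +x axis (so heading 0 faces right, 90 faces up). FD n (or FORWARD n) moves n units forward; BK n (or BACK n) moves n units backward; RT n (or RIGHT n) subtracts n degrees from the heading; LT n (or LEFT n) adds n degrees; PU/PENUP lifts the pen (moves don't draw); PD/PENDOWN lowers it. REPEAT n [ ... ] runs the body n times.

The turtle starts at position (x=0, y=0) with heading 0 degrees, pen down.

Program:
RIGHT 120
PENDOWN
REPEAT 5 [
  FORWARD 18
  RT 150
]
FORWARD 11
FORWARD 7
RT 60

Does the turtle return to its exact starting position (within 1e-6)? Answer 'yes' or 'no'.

Executing turtle program step by step:
Start: pos=(0,0), heading=0, pen down
RT 120: heading 0 -> 240
PD: pen down
REPEAT 5 [
  -- iteration 1/5 --
  FD 18: (0,0) -> (-9,-15.588) [heading=240, draw]
  RT 150: heading 240 -> 90
  -- iteration 2/5 --
  FD 18: (-9,-15.588) -> (-9,2.412) [heading=90, draw]
  RT 150: heading 90 -> 300
  -- iteration 3/5 --
  FD 18: (-9,2.412) -> (0,-13.177) [heading=300, draw]
  RT 150: heading 300 -> 150
  -- iteration 4/5 --
  FD 18: (0,-13.177) -> (-15.588,-4.177) [heading=150, draw]
  RT 150: heading 150 -> 0
  -- iteration 5/5 --
  FD 18: (-15.588,-4.177) -> (2.412,-4.177) [heading=0, draw]
  RT 150: heading 0 -> 210
]
FD 11: (2.412,-4.177) -> (-7.115,-9.677) [heading=210, draw]
FD 7: (-7.115,-9.677) -> (-13.177,-13.177) [heading=210, draw]
RT 60: heading 210 -> 150
Final: pos=(-13.177,-13.177), heading=150, 7 segment(s) drawn

Start position: (0, 0)
Final position: (-13.177, -13.177)
Distance = 18.635; >= 1e-6 -> NOT closed

Answer: no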